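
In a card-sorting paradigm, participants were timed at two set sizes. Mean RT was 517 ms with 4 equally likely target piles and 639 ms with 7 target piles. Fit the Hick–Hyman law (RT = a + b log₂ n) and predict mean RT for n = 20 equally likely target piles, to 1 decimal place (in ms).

With log₂ n on the abscissa the relation is linear; from the two conditions:
  b = (639 − 517) / (log₂ 7 − log₂ 4) = 122 / (2.8074 − 2) = 151.111 ms/bit
  a = 517 − 151.111 × 2 = 214.779 ms
Then RT(20) = 214.779 + 151.111 × log₂ 20 = 214.779 + 151.111 × 4.3219 ≈ 867.868 ms.

867.9 ms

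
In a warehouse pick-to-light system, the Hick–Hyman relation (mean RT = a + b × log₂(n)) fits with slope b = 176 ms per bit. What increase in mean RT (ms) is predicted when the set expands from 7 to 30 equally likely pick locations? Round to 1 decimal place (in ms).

369.5 ms

The intercept a cancels: ΔRT = b·(log₂ n₂ − log₂ n₁) = b·log₂(n₂/n₁).
log₂(30) − log₂(7) = 4.9069 − 2.8074 = 2.0995.
ΔRT = 176 × 2.0995 = 369.518 ms.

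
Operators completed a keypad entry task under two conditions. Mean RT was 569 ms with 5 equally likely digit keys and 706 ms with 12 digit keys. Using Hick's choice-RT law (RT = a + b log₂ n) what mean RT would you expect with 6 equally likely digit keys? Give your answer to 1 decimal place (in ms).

597.5 ms

Solve the two-equation system in a and b:
  b = (706 − 569) / (log₂ 12 − log₂ 5) = 137 / (3.5850 − 2.3219) = 108.469 ms/bit
  a = 569 − 108.469 × 2.3219 = 317.143 ms
Then RT(6) = 317.143 + 108.469 × log₂ 6 = 317.143 + 108.469 × 2.5850 ≈ 597.531 ms.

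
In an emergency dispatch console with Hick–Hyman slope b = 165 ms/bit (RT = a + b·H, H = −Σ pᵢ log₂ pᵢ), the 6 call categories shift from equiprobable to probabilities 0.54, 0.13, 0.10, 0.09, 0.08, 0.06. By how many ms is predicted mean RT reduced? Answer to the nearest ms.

89 ms

Equiprobable entropy H₀ = log₂ 6 = 2.5850 bits.
Skewed entropy H = −Σ pᵢ log₂ pᵢ = 2.0426 bits.
ΔRT = b·(H₀ − H) = 165 × 0.5424 = 89.49 ms.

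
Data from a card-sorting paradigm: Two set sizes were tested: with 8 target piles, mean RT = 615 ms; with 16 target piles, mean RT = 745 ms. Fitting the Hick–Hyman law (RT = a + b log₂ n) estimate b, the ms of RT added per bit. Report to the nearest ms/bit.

Slope: b = (745 − 615) / (log₂ 16 − log₂ 8) = 130/1.0000 = 130 ms/bit.

130 ms/bit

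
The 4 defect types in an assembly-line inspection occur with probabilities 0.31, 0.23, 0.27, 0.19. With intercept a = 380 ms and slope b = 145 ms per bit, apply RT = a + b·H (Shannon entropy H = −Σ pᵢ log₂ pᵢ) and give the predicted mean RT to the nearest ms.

Entropy contributions −pᵢ log₂ pᵢ: 0.5238, 0.4877, 0.5100, 0.4552; sum H = 1.9767 bits.
RT = a + bH = 380 + 145·1.9767 = 666.62 ms.

667 ms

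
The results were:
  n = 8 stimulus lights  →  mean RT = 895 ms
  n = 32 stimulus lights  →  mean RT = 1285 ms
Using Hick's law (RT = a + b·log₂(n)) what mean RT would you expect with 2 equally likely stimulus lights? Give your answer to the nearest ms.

With log₂ n on the abscissa the relation is linear; from the two conditions:
  b = (1285 − 895) / (log₂ 32 − log₂ 8) = 390 / (5 − 3) = 195 ms/bit
  a = 895 − 195 × 3 = 310 ms
Then RT(2) = 310 + 195 × log₂ 2 = 310 + 195 × 1 ≈ 505.000 ms.

505 ms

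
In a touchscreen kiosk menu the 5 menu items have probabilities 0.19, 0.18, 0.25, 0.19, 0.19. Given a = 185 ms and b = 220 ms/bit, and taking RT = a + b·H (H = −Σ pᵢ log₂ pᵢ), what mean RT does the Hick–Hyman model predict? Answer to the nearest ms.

693 ms

H = 0.19·log₂(1/0.19) + 0.18·log₂(1/0.18) + 0.25·log₂(1/0.25) + 0.19·log₂(1/0.19) + 0.19·log₂(1/0.19) = 2.3110 bits.
RT = 185 + 220 × 2.3110 = 693.42 ms.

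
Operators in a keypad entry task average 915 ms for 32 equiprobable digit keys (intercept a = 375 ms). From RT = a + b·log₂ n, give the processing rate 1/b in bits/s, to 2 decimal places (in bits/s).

9.26 bits/s

Choice component = 915 − 375 = 540 ms over log₂(32) = 5 bits.
b = 540 / 5 = 108.000 ms/bit, so 1/b = 9.259 bits/s.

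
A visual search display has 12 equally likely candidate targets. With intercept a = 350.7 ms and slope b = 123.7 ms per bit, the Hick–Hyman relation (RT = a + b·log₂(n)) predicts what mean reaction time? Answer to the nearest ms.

log₂(12) = 3.5850 bits, so RT = 350.7 + 123.7 × 3.5850 ≈ 794.160 ms.

794 ms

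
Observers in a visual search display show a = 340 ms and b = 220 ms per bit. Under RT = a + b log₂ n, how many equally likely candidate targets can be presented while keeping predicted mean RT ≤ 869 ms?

5

220·log₂ n ≤ 869 − 340 = 529, giving log₂ n ≤ 2.4045 and n ≤ 5.295. The largest whole number is 5.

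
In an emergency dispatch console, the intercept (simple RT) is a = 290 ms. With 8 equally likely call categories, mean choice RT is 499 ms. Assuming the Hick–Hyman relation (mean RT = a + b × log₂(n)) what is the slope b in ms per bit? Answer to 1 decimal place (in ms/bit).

b = (499 − 290) / log₂(8) = 209 / 3 = 69.667 ms/bit.

69.7 ms/bit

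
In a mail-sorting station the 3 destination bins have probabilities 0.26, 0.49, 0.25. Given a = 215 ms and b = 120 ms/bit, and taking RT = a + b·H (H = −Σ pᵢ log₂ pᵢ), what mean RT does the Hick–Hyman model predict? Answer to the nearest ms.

396 ms

Entropy contributions −pᵢ log₂ pᵢ: 0.5053, 0.5043, 0.5000; sum H = 1.5096 bits.
RT = a + bH = 215 + 120·1.5096 = 396.15 ms.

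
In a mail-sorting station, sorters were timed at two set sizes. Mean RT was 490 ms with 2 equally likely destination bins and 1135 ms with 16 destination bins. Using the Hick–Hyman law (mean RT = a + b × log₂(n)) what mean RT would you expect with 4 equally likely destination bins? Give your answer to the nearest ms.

Solve the two-equation system in a and b:
  b = (1135 − 490) / (log₂ 16 − log₂ 2) = 645 / (4 − 1) = 215 ms/bit
  a = 490 − 215 × 1 = 275 ms
Then RT(4) = 275 + 215 × log₂ 4 = 275 + 215 × 2 ≈ 705.000 ms.

705 ms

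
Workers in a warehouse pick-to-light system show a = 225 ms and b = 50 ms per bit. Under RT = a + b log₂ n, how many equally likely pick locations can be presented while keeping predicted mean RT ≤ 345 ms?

5

Information budget: (345 − 225)/50 = 2.4000 bits, so n ≤ 2^2.4000 = 5.278 → at most 5.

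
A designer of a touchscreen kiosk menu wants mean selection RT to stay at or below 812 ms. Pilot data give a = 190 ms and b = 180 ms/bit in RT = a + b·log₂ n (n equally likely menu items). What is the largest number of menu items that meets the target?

Set 190 + 180·log₂ n ≤ 812 → log₂ n ≤ (812 − 190)/180 = 3.4556.
So n ≤ 2^3.4556 = 10.970; the largest integer n is 10.

10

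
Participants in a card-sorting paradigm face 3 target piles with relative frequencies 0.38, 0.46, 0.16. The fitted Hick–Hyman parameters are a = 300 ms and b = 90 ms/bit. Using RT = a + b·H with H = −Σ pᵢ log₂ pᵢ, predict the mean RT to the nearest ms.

432 ms

H = 0.38·log₂(1/0.38) + 0.46·log₂(1/0.46) + 0.16·log₂(1/0.16) = 1.4688 bits.
RT = 300 + 90 × 1.4688 = 432.19 ms.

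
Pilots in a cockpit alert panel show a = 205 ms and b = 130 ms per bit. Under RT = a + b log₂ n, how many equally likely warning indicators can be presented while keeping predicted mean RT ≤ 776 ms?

Set 205 + 130·log₂ n ≤ 776 → log₂ n ≤ (776 − 205)/130 = 4.3923.
So n ≤ 2^4.3923 = 21.000; the largest integer n is 20.

20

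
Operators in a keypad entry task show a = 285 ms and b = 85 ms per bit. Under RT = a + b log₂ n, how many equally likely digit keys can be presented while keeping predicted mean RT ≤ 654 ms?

Set 285 + 85·log₂ n ≤ 654 → log₂ n ≤ (654 − 285)/85 = 4.3412.
So n ≤ 2^4.3412 = 20.269; the largest integer n is 20.

20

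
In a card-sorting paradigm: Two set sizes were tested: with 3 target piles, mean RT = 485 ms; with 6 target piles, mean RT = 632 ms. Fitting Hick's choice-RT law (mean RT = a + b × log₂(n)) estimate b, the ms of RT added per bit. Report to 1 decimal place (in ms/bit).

147.0 ms/bit

b = (RT₂ − RT₁)/(log₂ n₂ − log₂ n₁) = (632 − 485)/(2.5850 − 1.5850) = 147.000 ms/bit.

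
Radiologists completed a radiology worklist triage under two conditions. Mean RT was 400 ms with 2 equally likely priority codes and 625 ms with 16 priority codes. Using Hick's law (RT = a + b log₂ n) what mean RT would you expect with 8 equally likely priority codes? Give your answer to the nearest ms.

550 ms

RT is linear in log₂ n, so two points fix the line:
  b = (625 − 400) / (log₂ 16 − log₂ 2) = 225 / (4 − 1) = 75 ms/bit
  a = 400 − 75 × 1 = 325 ms
Then RT(8) = 325 + 75 × log₂ 8 = 325 + 75 × 3 ≈ 550.000 ms.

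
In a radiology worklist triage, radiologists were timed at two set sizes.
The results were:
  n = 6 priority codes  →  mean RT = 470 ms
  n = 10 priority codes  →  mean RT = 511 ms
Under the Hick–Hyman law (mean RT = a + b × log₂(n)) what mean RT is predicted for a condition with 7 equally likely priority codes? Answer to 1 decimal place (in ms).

482.4 ms

Fit slope and intercept:
  b = (511 − 470) / (log₂ 10 − log₂ 6) = 41 / (3.3219 − 2.5850) = 55.634 ms/bit
  a = 470 − 55.634 × 2.5850 = 326.189 ms
Then RT(7) = 326.189 + 55.634 × log₂ 7 = 326.189 + 55.634 × 2.8074 ≈ 482.372 ms.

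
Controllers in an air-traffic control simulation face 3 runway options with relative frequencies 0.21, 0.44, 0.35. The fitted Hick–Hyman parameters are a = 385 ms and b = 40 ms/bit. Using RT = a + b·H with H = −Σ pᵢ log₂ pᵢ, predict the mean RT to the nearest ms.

H = 0.21·log₂(1/0.21) + 0.44·log₂(1/0.44) + 0.35·log₂(1/0.35) = 1.5241 bits.
RT = 385 + 40 × 1.5241 = 445.96 ms.

446 ms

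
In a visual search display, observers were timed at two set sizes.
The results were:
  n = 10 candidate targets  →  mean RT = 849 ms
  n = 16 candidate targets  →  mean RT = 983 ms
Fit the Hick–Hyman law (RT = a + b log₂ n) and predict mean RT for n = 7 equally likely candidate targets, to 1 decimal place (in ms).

747.3 ms

Solve the two-equation system in a and b:
  b = (983 − 849) / (log₂ 16 − log₂ 10) = 134 / (4 − 3.3219) = 197.619 ms/bit
  a = 849 − 197.619 × 3.3219 = 192.523 ms
Then RT(7) = 192.523 + 197.619 × log₂ 7 = 192.523 + 197.619 × 2.8074 ≈ 747.310 ms.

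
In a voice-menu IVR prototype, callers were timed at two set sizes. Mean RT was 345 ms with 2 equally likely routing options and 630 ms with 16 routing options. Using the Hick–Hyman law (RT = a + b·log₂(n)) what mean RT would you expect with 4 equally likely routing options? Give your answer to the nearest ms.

440 ms

Solve the two-equation system in a and b:
  b = (630 − 345) / (log₂ 16 − log₂ 2) = 285 / (4 − 1) = 95 ms/bit
  a = 345 − 95 × 1 = 250 ms
Then RT(4) = 250 + 95 × log₂ 4 = 250 + 95 × 2 ≈ 440.000 ms.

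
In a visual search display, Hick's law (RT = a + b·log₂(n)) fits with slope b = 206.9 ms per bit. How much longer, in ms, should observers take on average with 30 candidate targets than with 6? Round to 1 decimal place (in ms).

480.4 ms

Only the slope matters, since a is common to both: ΔRT = b·log₂(n₂/n₁).
log₂(30) − log₂(6) = 4.9069 − 2.5850 = 2.3219.
ΔRT = 206.9 × 2.3219 = 480.407 ms.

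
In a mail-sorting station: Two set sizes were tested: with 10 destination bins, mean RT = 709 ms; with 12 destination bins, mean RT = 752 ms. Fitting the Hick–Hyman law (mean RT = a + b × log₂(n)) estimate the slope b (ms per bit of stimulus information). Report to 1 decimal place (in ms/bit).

163.5 ms/bit

Slope: b = (752 − 709) / (log₂ 12 − log₂ 10) = 43/0.2630 = 163.477 ms/bit.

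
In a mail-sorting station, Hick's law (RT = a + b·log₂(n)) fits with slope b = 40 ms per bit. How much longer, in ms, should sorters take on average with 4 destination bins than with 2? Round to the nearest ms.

ΔRT = (a + b log₂ n₂) − (a + b log₂ n₁) = b·(log₂ n₂ − log₂ n₁).
log₂(4) − log₂(2) = log₂(4/2) = log₂(2) = 1.
ΔRT = 40 × 1.0000 = 40.000 ms.

40 ms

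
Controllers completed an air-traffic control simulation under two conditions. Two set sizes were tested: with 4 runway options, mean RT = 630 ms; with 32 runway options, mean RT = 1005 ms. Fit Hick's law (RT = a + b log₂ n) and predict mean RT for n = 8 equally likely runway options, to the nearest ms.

Fit slope and intercept:
  b = (1005 − 630) / (log₂ 32 − log₂ 4) = 375 / (5 − 2) = 125 ms/bit
  a = 630 − 125 × 2 = 380 ms
Then RT(8) = 380 + 125 × log₂ 8 = 380 + 125 × 3 ≈ 755.000 ms.

755 ms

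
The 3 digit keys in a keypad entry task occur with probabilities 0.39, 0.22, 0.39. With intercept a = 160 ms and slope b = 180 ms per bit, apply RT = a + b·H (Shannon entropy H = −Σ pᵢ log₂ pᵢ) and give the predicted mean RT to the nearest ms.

437 ms

H = 0.39·log₂(1/0.39) + 0.22·log₂(1/0.22) + 0.39·log₂(1/0.39) = 1.5402 bits.
RT = 160 + 180 × 1.5402 = 437.23 ms.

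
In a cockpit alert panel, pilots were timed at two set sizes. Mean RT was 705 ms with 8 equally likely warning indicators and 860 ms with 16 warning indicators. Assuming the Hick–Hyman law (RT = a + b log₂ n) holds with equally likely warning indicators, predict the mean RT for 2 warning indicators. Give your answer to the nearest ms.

Fit slope and intercept:
  b = (860 − 705) / (log₂ 16 − log₂ 8) = 155 / (4 − 3) = 155 ms/bit
  a = 705 − 155 × 3 = 240 ms
Then RT(2) = 240 + 155 × log₂ 2 = 240 + 155 × 1 ≈ 395.000 ms.

395 ms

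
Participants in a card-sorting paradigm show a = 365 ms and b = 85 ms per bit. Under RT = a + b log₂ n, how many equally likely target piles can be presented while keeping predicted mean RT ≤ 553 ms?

4

85·log₂ n ≤ 553 − 365 = 188, giving log₂ n ≤ 2.2118 and n ≤ 4.632. The largest whole number is 4.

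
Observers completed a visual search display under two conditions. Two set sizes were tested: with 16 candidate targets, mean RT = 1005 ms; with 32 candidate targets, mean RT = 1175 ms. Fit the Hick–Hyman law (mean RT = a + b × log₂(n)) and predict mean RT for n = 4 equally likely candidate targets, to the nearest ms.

665 ms

Solve the two-equation system in a and b:
  b = (1175 − 1005) / (log₂ 32 − log₂ 16) = 170 / (5 − 4) = 170 ms/bit
  a = 1005 − 170 × 4 = 325 ms
Then RT(4) = 325 + 170 × log₂ 4 = 325 + 170 × 2 ≈ 665.000 ms.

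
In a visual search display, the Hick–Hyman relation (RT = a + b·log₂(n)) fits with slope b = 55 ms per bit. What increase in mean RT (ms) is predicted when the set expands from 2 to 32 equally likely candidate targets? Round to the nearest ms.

The intercept a cancels: ΔRT = b·(log₂ n₂ − log₂ n₁) = b·log₂(n₂/n₁).
log₂(32) − log₂(2) = log₂(32/2) = log₂(16) = 4.
ΔRT = 55 × 4.0000 = 220.000 ms.

220 ms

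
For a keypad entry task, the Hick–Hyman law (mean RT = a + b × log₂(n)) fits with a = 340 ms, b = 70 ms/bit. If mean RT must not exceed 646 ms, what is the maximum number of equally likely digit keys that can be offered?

Information budget: (646 − 340)/70 = 4.3714 bits, so n ≤ 2^4.3714 = 20.698 → at most 20.

20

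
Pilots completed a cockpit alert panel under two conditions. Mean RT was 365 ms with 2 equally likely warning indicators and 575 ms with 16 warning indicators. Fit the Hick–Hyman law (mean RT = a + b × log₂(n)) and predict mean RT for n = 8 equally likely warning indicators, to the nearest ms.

505 ms

Solve the two-equation system in a and b:
  b = (575 − 365) / (log₂ 16 − log₂ 2) = 210 / (4 − 1) = 70 ms/bit
  a = 365 − 70 × 1 = 295 ms
Then RT(8) = 295 + 70 × log₂ 8 = 295 + 70 × 3 ≈ 505.000 ms.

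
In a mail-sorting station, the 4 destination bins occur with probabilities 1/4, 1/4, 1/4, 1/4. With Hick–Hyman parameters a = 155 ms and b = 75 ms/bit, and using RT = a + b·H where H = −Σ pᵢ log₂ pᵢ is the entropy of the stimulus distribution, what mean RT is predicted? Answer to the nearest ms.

305 ms

H = −Σ pᵢ log₂ pᵢ = 0.25·2 + 0.25·2 + 0.25·2 + 0.25·2 = 2.000 bits.
RT = 155 + 75 × 2.000 = 305.00 ms.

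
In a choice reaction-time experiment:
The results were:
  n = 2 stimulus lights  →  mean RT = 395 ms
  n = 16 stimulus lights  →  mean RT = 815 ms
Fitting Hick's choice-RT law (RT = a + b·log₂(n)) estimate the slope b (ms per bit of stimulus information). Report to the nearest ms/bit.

Slope: b = (815 − 395) / (log₂ 16 − log₂ 2) = 420/3.0000 = 140 ms/bit.

140 ms/bit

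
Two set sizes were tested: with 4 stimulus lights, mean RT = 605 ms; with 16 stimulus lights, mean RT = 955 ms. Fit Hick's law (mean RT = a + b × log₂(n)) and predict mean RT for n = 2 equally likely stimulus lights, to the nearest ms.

Solve the two-equation system in a and b:
  b = (955 − 605) / (log₂ 16 − log₂ 4) = 350 / (4 − 2) = 175 ms/bit
  a = 605 − 175 × 2 = 255 ms
Then RT(2) = 255 + 175 × log₂ 2 = 255 + 175 × 1 ≈ 430.000 ms.

430 ms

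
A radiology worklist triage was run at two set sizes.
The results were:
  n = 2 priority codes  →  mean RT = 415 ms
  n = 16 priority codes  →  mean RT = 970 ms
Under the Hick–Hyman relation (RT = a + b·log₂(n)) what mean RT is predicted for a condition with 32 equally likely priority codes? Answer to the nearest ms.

1155 ms

Fit slope and intercept:
  b = (970 − 415) / (log₂ 16 − log₂ 2) = 555 / (4 − 1) = 185 ms/bit
  a = 415 − 185 × 1 = 230 ms
Then RT(32) = 230 + 185 × log₂ 32 = 230 + 185 × 5 ≈ 1155.000 ms.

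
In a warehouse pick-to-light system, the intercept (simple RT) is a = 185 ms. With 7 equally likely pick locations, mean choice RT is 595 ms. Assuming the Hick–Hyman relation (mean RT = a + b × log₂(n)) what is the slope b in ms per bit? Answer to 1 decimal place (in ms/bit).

log₂(7) = 2.8074 bits.
b = (RT − a)/log₂ n = (595 − 185) / 2.8074 = 146.045 ms/bit.

146.0 ms/bit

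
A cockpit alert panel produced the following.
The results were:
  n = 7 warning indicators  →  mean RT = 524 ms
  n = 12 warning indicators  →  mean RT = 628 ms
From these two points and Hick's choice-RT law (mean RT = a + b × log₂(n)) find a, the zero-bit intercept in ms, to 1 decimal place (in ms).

Slope: b = (628 − 524) / (log₂ 12 − log₂ 7) = 104/0.7776 = 133.744 ms/bit.
Intercept: a = 524 − 133.744·log₂(7) = 148.534 ms.

148.5 ms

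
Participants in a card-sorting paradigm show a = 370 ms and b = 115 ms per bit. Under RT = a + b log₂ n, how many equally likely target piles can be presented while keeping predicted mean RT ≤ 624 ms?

Information budget: (624 − 370)/115 = 2.2087 bits, so n ≤ 2^2.2087 = 4.623 → at most 4.

4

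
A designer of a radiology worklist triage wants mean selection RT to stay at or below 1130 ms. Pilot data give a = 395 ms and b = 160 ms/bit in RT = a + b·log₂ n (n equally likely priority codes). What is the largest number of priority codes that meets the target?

24

160·log₂ n ≤ 1130 − 395 = 735, giving log₂ n ≤ 4.5938 and n ≤ 24.147. The largest whole number is 24.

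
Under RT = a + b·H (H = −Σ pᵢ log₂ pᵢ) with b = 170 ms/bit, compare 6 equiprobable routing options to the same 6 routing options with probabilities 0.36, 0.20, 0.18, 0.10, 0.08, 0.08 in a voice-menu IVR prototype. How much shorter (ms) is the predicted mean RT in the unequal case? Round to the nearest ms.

39 ms

The RT saving is b·ΔH. Equiprobable H₀ = log₂(6) = 2.5850 bits; with the given probabilities H = 2.3555 bits.
b·(H₀ − H) = 170 × (2.5850 − 2.3555) = 39.01 ms.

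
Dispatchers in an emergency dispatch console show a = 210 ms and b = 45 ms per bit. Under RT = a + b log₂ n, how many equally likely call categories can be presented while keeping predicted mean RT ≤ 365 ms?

10

45·log₂ n ≤ 365 − 210 = 155, giving log₂ n ≤ 3.4444 and n ≤ 10.886. The largest whole number is 10.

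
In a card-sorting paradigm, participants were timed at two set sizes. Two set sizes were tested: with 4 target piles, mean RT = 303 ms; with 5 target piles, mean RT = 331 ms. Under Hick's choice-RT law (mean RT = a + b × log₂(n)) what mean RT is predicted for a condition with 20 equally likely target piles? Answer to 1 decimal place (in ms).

505.0 ms

Fit slope and intercept:
  b = (331 − 303) / (log₂ 5 − log₂ 4) = 28 / (2.3219 − 2) = 86.976 ms/bit
  a = 303 − 86.976 × 2 = 129.048 ms
Then RT(20) = 129.048 + 86.976 × log₂ 20 = 129.048 + 86.976 × 4.3219 ≈ 504.952 ms.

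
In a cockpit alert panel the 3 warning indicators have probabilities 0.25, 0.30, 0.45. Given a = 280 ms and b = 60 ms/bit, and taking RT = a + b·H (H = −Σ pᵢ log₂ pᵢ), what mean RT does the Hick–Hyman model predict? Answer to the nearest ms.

372 ms

Entropy contributions −pᵢ log₂ pᵢ: 0.5000, 0.5211, 0.5184; sum H = 1.5395 bits.
RT = a + bH = 280 + 60·1.5395 = 372.37 ms.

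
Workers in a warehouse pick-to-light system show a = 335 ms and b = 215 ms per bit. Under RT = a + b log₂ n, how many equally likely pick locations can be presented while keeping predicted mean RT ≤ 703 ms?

3

215·log₂ n ≤ 703 − 335 = 368, giving log₂ n ≤ 1.7116 and n ≤ 3.275. The largest whole number is 3.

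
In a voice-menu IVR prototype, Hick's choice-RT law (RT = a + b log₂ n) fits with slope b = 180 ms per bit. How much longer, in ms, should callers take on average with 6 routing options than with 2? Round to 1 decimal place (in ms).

285.3 ms

ΔRT = (a + b log₂ n₂) − (a + b log₂ n₁) = b·(log₂ n₂ − log₂ n₁).
log₂(6) − log₂(2) = 2.5850 − 1 = 1.5850.
ΔRT = 180 × 1.5850 = 285.293 ms.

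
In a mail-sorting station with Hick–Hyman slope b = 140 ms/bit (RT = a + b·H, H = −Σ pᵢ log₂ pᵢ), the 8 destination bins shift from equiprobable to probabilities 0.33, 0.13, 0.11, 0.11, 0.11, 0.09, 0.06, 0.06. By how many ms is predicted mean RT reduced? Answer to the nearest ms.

33 ms

The RT saving is b·ΔH. Equiprobable H₀ = log₂(8) = 3.0000 bits; with the given probabilities H = 2.7610 bits.
b·(H₀ − H) = 140 × (3.0000 − 2.7610) = 33.45 ms.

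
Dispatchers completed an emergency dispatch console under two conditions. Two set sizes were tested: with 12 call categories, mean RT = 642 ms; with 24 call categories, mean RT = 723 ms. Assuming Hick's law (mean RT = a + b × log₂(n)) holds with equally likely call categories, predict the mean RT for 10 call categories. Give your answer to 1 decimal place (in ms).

620.7 ms

With log₂ n on the abscissa the relation is linear; from the two conditions:
  b = (723 − 642) / (log₂ 24 − log₂ 12) = 81 / (4.5850 − 3.5850) = 81.000 ms/bit
  a = 642 − 81.000 × 3.5850 = 351.618 ms
Then RT(10) = 351.618 + 81.000 × log₂ 10 = 351.618 + 81.000 × 3.3219 ≈ 620.694 ms.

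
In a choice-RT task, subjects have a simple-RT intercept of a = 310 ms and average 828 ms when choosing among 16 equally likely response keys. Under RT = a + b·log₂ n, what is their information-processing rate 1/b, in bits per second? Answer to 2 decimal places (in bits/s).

b = (828 − 310)/log₂ 16 = 518/4 = 129.500 ms per bit = 0.12950 s/bit; the reciprocal is 7.722 bits/s.

7.72 bits/s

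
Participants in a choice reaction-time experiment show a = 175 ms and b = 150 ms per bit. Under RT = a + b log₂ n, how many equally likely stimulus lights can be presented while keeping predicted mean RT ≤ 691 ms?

10

Set 175 + 150·log₂ n ≤ 691 → log₂ n ≤ (691 − 175)/150 = 3.4400.
So n ≤ 2^3.4400 = 10.853; the largest integer n is 10.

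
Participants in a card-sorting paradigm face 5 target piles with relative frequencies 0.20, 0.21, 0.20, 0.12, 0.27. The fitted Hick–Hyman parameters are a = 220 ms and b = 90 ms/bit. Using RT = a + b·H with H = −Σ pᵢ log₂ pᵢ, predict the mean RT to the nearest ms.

425 ms

Entropy contributions −pᵢ log₂ pᵢ: 0.4644, 0.4728, 0.4644, 0.3671, 0.5100; sum H = 2.2787 bits.
RT = a + bH = 220 + 90·2.2787 = 425.08 ms.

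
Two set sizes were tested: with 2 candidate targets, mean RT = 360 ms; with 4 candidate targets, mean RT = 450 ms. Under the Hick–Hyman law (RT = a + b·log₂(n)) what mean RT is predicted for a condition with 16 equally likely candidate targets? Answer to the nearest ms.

630 ms

Solve the two-equation system in a and b:
  b = (450 − 360) / (log₂ 4 − log₂ 2) = 90 / (2 − 1) = 90 ms/bit
  a = 360 − 90 × 1 = 270 ms
Then RT(16) = 270 + 90 × log₂ 16 = 270 + 90 × 4 ≈ 630.000 ms.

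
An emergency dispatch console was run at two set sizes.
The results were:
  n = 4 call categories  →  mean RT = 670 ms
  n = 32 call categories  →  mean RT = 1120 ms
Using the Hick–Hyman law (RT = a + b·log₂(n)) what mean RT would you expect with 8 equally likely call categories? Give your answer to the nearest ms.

820 ms

With log₂ n on the abscissa the relation is linear; from the two conditions:
  b = (1120 − 670) / (log₂ 32 − log₂ 4) = 450 / (5 − 2) = 150 ms/bit
  a = 670 − 150 × 2 = 370 ms
Then RT(8) = 370 + 150 × log₂ 8 = 370 + 150 × 3 ≈ 820.000 ms.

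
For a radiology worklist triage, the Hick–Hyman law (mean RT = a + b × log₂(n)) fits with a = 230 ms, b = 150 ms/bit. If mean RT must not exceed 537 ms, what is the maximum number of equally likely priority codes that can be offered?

150·log₂ n ≤ 537 − 230 = 307, giving log₂ n ≤ 2.0467 and n ≤ 4.132. The largest whole number is 4.

4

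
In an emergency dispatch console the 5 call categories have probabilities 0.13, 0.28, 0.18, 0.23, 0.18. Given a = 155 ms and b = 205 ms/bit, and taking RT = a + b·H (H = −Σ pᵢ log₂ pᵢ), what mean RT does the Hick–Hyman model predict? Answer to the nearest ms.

621 ms

H = 0.13·log₂(1/0.13) + 0.28·log₂(1/0.28) + 0.18·log₂(1/0.18) + 0.23·log₂(1/0.23) + 0.18·log₂(1/0.18) = 2.2751 bits.
RT = 155 + 205 × 2.2751 = 621.41 ms.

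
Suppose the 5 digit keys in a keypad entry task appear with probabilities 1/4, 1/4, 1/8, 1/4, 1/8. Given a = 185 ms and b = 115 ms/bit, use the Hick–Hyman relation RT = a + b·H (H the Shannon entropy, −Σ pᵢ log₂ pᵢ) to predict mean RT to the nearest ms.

444 ms

Each term −pᵢ log₂ pᵢ: 0.25·2 + 0.25·2 + 0.125·3 + 0.25·2 + 0.125·3; summed, H = 2.250 bits.
Mean RT = a + bH = 185 + 115·2.250 = 443.75 ms.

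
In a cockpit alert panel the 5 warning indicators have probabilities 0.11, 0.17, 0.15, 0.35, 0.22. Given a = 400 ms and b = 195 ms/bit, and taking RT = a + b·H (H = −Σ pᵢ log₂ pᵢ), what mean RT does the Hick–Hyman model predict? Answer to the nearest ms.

Entropy contributions −pᵢ log₂ pᵢ: 0.3503, 0.4346, 0.4105, 0.5301, 0.4806; sum H = 2.2061 bits.
RT = a + bH = 400 + 195·2.2061 = 830.19 ms.

830 ms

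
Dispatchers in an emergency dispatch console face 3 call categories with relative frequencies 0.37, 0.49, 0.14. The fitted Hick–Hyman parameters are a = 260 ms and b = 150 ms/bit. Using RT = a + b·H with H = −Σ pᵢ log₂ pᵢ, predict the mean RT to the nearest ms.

475 ms

H = 0.37·log₂(1/0.37) + 0.49·log₂(1/0.49) + 0.14·log₂(1/0.14) = 1.4321 bits.
RT = 260 + 150 × 1.4321 = 474.82 ms.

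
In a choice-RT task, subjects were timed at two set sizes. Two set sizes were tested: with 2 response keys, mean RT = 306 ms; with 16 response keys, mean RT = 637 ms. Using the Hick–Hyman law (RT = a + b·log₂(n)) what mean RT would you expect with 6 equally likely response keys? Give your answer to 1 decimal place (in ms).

480.9 ms

With log₂ n on the abscissa the relation is linear; from the two conditions:
  b = (637 − 306) / (log₂ 16 − log₂ 2) = 331 / (4 − 1) = 110.333 ms/bit
  a = 306 − 110.333 × 1 = 195.667 ms
Then RT(6) = 195.667 + 110.333 × log₂ 6 = 195.667 + 110.333 × 2.5850 ≈ 480.874 ms.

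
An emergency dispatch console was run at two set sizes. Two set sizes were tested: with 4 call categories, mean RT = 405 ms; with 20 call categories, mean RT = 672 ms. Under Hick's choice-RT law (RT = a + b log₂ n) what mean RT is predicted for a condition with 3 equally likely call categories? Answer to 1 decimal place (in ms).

Fit slope and intercept:
  b = (672 − 405) / (log₂ 20 − log₂ 4) = 267 / (4.3219 − 2) = 114.991 ms/bit
  a = 405 − 114.991 × 2 = 175.019 ms
Then RT(3) = 175.019 + 114.991 × log₂ 3 = 175.019 + 114.991 × 1.5850 ≈ 357.275 ms.

357.3 ms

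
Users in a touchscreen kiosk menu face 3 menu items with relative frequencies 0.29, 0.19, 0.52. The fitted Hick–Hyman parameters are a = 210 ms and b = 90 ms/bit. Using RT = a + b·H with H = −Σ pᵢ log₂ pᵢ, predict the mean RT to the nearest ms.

342 ms

Entropy contributions −pᵢ log₂ pᵢ: 0.5179, 0.4552, 0.4906; sum H = 1.4637 bits.
RT = a + bH = 210 + 90·1.4637 = 341.73 ms.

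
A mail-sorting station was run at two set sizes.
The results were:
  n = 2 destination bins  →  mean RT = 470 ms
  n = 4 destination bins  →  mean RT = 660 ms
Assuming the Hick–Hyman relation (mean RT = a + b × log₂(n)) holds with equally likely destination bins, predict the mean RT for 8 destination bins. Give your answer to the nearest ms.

With log₂ n on the abscissa the relation is linear; from the two conditions:
  b = (660 − 470) / (log₂ 4 − log₂ 2) = 190 / (2 − 1) = 190 ms/bit
  a = 470 − 190 × 1 = 280 ms
Then RT(8) = 280 + 190 × log₂ 8 = 280 + 190 × 3 ≈ 850.000 ms.

850 ms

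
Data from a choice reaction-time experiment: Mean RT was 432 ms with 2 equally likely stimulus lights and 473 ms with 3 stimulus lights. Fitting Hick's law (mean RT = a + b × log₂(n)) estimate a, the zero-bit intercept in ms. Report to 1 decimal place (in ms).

Slope: b = (473 − 432) / (log₂ 3 − log₂ 2) = 41/0.5850 = 70.090 ms/bit.
a = RT₁ − b·log₂ n₁ = 432 − 70.090 × 1 = 361.910 ms.

361.9 ms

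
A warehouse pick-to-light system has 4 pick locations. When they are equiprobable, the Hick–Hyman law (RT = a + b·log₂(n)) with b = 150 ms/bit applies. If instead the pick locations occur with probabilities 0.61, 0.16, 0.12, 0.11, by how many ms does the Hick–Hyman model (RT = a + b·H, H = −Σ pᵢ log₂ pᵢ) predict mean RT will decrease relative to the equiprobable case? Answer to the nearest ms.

64 ms

Equiprobable entropy H₀ = log₂ 4 = 2.0000 bits.
Skewed entropy H = −Σ pᵢ log₂ pᵢ = 1.5754 bits.
ΔRT = b·(H₀ − H) = 150 × 0.4246 = 63.69 ms.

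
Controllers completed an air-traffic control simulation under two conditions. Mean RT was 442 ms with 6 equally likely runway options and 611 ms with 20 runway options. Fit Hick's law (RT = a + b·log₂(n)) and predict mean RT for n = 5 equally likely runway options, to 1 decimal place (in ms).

416.4 ms

With log₂ n on the abscissa the relation is linear; from the two conditions:
  b = (611 − 442) / (log₂ 20 − log₂ 6) = 169 / (4.3219 − 2.5850) = 97.296 ms/bit
  a = 442 − 97.296 × 2.5850 = 190.493 ms
Then RT(5) = 190.493 + 97.296 × log₂ 5 = 190.493 + 97.296 × 2.3219 ≈ 416.408 ms.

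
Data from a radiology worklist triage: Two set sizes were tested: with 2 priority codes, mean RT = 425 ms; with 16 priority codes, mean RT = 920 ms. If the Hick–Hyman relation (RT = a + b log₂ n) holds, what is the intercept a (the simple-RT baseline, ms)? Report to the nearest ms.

b = (RT₂ − RT₁)/(log₂ n₂ − log₂ n₁) = (920 − 425)/(4 − 1) = 165 ms/bit.
Intercept: a = 425 − 165·log₂(2) = 260.000 ms.

260 ms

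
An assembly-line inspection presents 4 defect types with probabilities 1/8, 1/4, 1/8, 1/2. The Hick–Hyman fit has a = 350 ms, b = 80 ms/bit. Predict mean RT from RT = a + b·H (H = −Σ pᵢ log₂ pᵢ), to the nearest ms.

490 ms

H = −Σ pᵢ log₂ pᵢ = 0.125·3 + 0.25·2 + 0.125·3 + 0.5·1 = 1.750 bits.
RT = 350 + 80 × 1.750 = 490.00 ms.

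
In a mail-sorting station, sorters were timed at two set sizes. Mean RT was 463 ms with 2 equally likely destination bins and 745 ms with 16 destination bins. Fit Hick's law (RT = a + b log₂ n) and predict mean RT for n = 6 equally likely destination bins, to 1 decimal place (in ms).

612.0 ms

Solve the two-equation system in a and b:
  b = (745 − 463) / (log₂ 16 − log₂ 2) = 282 / (4 − 1) = 94.000 ms/bit
  a = 463 − 94.000 × 1 = 369.000 ms
Then RT(6) = 369.000 + 94.000 × log₂ 6 = 369.000 + 94.000 × 2.5850 ≈ 611.986 ms.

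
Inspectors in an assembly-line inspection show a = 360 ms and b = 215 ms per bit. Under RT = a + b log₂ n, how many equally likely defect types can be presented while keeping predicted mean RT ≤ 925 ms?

Set 360 + 215·log₂ n ≤ 925 → log₂ n ≤ (925 − 360)/215 = 2.6279.
So n ≤ 2^2.6279 = 6.181; the largest integer n is 6.

6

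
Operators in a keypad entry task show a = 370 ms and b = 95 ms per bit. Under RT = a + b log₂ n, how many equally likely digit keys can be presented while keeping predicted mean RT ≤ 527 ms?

95·log₂ n ≤ 527 − 370 = 157, giving log₂ n ≤ 1.6526 and n ≤ 3.144. The largest whole number is 3.

3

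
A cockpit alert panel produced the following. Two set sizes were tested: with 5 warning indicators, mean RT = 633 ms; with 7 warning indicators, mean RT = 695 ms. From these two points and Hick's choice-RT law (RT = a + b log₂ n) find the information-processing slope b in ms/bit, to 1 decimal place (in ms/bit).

127.7 ms/bit

Slope: b = (695 − 633) / (log₂ 7 − log₂ 5) = 62/0.4854 = 127.723 ms/bit.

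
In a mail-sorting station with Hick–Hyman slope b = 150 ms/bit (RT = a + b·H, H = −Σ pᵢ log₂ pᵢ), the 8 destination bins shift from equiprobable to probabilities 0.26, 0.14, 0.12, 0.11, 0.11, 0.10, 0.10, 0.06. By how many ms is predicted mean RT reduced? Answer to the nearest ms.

The RT saving is b·ΔH. Equiprobable H₀ = log₂(8) = 3.0000 bits; with the given probabilities H = 2.8780 bits.
b·(H₀ − H) = 150 × (3.0000 − 2.8780) = 18.31 ms.

18 ms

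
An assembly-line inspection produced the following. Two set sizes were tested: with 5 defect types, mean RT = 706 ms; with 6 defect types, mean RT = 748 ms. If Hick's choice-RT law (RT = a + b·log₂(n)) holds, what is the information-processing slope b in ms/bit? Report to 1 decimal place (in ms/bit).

159.7 ms/bit

The slope on a log₂ axis is (748 − 706) / (2.5850 − 2.3219) = 159.675 ms/bit.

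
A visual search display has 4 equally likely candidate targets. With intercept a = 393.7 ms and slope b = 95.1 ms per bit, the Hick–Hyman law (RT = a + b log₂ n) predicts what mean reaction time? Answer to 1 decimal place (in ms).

log₂(4) = 2 bits, so RT = 393.7 + 95.1 × 2 ≈ 583.900 ms.

583.9 ms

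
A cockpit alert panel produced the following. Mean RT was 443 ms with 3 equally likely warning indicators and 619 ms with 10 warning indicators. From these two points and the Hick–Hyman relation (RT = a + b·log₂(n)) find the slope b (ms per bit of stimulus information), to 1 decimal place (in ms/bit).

b = (RT₂ − RT₁)/(log₂ n₂ − log₂ n₁) = (619 − 443)/(3.3219 − 1.5850) = 101.326 ms/bit.

101.3 ms/bit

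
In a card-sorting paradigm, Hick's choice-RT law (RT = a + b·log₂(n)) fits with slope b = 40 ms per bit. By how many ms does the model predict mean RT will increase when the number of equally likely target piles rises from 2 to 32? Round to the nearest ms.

160 ms

ΔRT = (a + b log₂ n₂) − (a + b log₂ n₁) = b·(log₂ n₂ − log₂ n₁).
log₂(32) − log₂(2) = log₂(32/2) = log₂(16) = 4.
ΔRT = 40 × 4.0000 = 160.000 ms.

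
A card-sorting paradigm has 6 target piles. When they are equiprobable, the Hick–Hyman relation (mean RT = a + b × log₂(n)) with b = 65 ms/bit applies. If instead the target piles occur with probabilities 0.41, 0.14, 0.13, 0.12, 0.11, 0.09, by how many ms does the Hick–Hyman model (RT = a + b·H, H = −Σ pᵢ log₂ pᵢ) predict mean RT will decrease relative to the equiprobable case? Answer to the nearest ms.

Equiprobable entropy H₀ = log₂ 6 = 2.5850 bits.
Skewed entropy H = −Σ pᵢ log₂ pᵢ = 2.3371 bits.
ΔRT = b·(H₀ − H) = 65 × 0.2478 = 16.11 ms.

16 ms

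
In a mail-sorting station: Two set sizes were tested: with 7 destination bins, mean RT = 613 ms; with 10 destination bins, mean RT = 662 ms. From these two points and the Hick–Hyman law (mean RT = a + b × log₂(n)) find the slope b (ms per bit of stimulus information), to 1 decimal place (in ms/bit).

The slope on a log₂ axis is (662 − 613) / (3.3219 − 2.8074) = 95.225 ms/bit.

95.2 ms/bit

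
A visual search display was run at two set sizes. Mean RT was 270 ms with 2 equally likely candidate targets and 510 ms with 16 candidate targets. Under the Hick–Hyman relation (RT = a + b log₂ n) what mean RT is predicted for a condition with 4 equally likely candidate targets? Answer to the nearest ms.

Solve the two-equation system in a and b:
  b = (510 − 270) / (log₂ 16 − log₂ 2) = 240 / (4 − 1) = 80 ms/bit
  a = 270 − 80 × 1 = 190 ms
Then RT(4) = 190 + 80 × log₂ 4 = 190 + 80 × 2 ≈ 350.000 ms.

350 ms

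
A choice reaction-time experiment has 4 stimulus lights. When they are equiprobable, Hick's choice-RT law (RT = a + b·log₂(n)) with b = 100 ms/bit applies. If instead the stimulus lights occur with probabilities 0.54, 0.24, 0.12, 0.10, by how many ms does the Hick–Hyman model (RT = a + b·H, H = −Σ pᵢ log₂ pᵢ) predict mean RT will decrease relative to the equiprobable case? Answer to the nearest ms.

33 ms

Equiprobable entropy H₀ = log₂ 4 = 2.0000 bits.
Skewed entropy H = −Σ pᵢ log₂ pᵢ = 1.6734 bits.
ΔRT = b·(H₀ − H) = 100 × 0.3266 = 32.66 ms.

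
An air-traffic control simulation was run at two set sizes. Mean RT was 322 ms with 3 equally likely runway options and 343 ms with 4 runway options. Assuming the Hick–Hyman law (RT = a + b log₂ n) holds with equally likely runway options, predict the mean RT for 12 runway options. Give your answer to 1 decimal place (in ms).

RT is linear in log₂ n, so two points fix the line:
  b = (343 − 322) / (log₂ 4 − log₂ 3) = 21 / (2 − 1.5850) = 50.598 ms/bit
  a = 322 − 50.598 × 1.5850 = 241.804 ms
Then RT(12) = 241.804 + 50.598 × log₂ 12 = 241.804 + 50.598 × 3.5850 ≈ 423.196 ms.

423.2 ms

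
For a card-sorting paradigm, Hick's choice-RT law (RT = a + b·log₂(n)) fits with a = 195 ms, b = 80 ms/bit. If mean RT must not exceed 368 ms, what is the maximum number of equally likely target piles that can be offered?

4

Set 195 + 80·log₂ n ≤ 368 → log₂ n ≤ (368 − 195)/80 = 2.1625.
So n ≤ 2^2.1625 = 4.477; the largest integer n is 4.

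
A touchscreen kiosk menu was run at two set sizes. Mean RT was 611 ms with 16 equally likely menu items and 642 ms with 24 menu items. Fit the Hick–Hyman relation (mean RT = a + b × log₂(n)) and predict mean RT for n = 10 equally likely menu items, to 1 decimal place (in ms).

575.1 ms

With log₂ n on the abscissa the relation is linear; from the two conditions:
  b = (642 − 611) / (log₂ 24 − log₂ 16) = 31 / (4.5850 − 4) = 52.995 ms/bit
  a = 611 − 52.995 × 4 = 399.021 ms
Then RT(10) = 399.021 + 52.995 × log₂ 10 = 399.021 + 52.995 × 3.3219 ≈ 575.066 ms.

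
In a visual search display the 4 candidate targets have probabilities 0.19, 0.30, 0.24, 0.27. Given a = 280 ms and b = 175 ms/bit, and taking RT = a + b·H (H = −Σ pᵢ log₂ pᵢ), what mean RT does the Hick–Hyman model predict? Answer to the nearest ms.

H = 0.19·log₂(1/0.19) + 0.30·log₂(1/0.30) + 0.24·log₂(1/0.24) + 0.27·log₂(1/0.27) = 1.9805 bits.
RT = 280 + 175 × 1.9805 = 626.58 ms.

627 ms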